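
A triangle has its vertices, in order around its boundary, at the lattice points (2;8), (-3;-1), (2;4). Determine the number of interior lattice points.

6

Using the shoelace formula, 2A = |(2·(-1) − (-3)·8) + ((-3)·4 − 2·(-1)) + (2·8 − 2·4)| = 20, so the area is 10.
Along each edge there are gcd(|Δx|,|Δy|)+1 lattice points, so counting each shared vertex once the boundary has gcd(5,9) + gcd(5,5) + gcd(0,4) = 1+5+4 = 10.
By Pick's theorem A = I + B/2 − 1, so I = 10 − 10/2 + 1 = 6.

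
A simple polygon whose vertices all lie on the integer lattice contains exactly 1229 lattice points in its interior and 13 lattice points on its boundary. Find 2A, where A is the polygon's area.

Pick's theorem states A = I + B/2 − 1, so A = 1229 + 13/2 − 1 = 2469/2.
Hence 2A = 2469.

2469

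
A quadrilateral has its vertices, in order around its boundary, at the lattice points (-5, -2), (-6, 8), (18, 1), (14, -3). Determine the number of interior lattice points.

154

Using the shoelace formula, 2A = |((-5)·8 − (-6)·(-2)) + ((-6)·1 − 18·8) + (18·(-3) − 14·1) + (14·(-2) − (-5)·(-3))| = 313, so the area is 156.5.
Summing gcd(|Δx|,|Δy|) over the edges gives the boundary count: gcd(1,10) + gcd(24,7) + gcd(4,4) + gcd(19,1) = 1+1+4+1 = 7.
Pick's theorem gives I = A − B/2 + 1 = 156.5 − 7/2 + 1 = 154.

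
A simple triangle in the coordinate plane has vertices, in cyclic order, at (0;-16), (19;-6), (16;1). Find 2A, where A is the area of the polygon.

163

Using the shoelace formula, 2A = |[0·(-6) − 19·(-16)] + [19·1 − 16·(-6)] + [16·(-16) − 0·1]| = 163, so the area is 163/2.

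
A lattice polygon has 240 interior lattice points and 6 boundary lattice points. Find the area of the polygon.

242

Pick's theorem states A = I + B/2 − 1, so A = 240 + 6/2 − 1 = 242.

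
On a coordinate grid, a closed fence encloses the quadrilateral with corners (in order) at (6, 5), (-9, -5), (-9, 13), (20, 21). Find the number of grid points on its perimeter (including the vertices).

Along each edge there are gcd(|Δx|,|Δy|)+1 lattice points, so counting each shared vertex once the boundary has gcd(15,10) + gcd(0,18) + gcd(29,8) + gcd(14,16) = 5+18+1+2 = 26.

26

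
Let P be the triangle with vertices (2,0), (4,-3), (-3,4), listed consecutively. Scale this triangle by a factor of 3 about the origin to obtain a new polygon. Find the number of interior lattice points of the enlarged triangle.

The shoelace formula gives twice the area as |(2·(-3) − 4·0) + (4·4 − (-3)·(-3)) + ((-3)·0 − 2·4)| = 7, so the area is 3.5.
Along each edge there are gcd(|Δx|,|Δy|)+1 lattice points, so counting each shared vertex once the boundary has gcd(2,3) + gcd(7,7) + gcd(5,4) = 1+7+1 = 9.
Scaling by 3 multiplies the area by 3² = 9 (so the new area is 63/2) and multiplies the boundary lattice-point count by 3, giving 27.
By Pick's theorem, the interior count of the dilated polygon is 63/2 − 27/2 + 1 = 19.

19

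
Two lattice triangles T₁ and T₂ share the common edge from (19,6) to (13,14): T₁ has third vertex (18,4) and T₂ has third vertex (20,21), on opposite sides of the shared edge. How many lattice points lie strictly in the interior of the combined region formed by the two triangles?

The union is the simple quadrilateral with vertices (19,6), (18,4), (13,14), (20,21) in order.
The shoelace formula gives twice the area as |[19·4 − 18·6] + [18·14 − 13·4] + [13·21 − 20·14] + [20·6 − 19·21]| = 118, so the area is 59.
Summing gcd(|Δx|,|Δy|) over the edges gives the boundary count: gcd(1,2) + gcd(5,10) + gcd(7,7) + gcd(1,15) = 1+5+7+1 = 14.
By Pick's theorem I = A − B/2 + 1 = 59 − 14/2 + 1 = 53.

53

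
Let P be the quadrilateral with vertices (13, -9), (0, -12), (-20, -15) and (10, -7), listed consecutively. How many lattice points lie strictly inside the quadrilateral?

51

Using the shoelace formula, 2A = |(13·(-12) − 0·(-9)) + (0·(-15) − (-20)·(-12)) + ((-20)·(-7) − 10·(-15)) + (10·(-9) − 13·(-7))| = 105, so the area is 105/2.
Summing gcd(|Δx|,|Δy|) over the edges gives the boundary count: gcd(13,3) + gcd(20,3) + gcd(30,8) + gcd(3,2) = 1+1+2+1 = 5.
By Pick's theorem A = I + B/2 − 1, so I = 105/2 − 5/2 + 1 = 51.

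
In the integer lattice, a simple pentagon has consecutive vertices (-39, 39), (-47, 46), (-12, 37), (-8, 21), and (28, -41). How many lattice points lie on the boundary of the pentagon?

9

Summing gcd(|Δx|,|Δy|) over the edges gives the boundary count: gcd(8,7) + gcd(35,9) + gcd(4,16) + gcd(36,62) + gcd(67,80) = 1+1+4+2+1 = 9.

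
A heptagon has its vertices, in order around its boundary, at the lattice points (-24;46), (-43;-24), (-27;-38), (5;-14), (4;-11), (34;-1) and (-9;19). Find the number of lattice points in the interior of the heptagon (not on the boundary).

2567

The shoelace formula gives twice the area as |((-24)·(-24) − (-43)·46) + ((-43)·(-38) − (-27)·(-24)) + ((-27)·(-14) − 5·(-38)) + (5·(-11) − 4·(-14)) + (4·(-1) − 34·(-11)) + (34·19 − (-9)·(-1)) + ((-9)·46 − (-24)·19)| = 5158, so the area is 2579.
The number of boundary lattice points is Σ gcd(|Δx|,|Δy|) = gcd(19,70) + gcd(16,14) + gcd(32,24) + gcd(1,3) + gcd(30,10) + gcd(43,20) + gcd(15,27) = 1+2+8+1+10+1+3 = 26.
Pick's theorem gives I = A − B/2 + 1 = 2579 − 26/2 + 1 = 2567.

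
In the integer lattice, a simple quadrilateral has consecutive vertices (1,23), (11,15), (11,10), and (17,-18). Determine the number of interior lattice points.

122

The shoelace formula gives twice the area as |(1·15 − 11·23) + (11·10 − 11·15) + (11·(-18) − 17·10) + (17·23 − 1·(-18))| = 252, so the area is 126.
Summing gcd(|Δx|,|Δy|) over the edges gives the boundary count: gcd(10,8) + gcd(0,5) + gcd(6,28) + gcd(16,41) = 2+5+2+1 = 10.
Pick's theorem gives I = A − B/2 + 1 = 126 − 10/2 + 1 = 122.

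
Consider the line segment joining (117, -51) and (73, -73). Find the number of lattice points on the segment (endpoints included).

23

The number of lattice points on a segment between lattice points is gcd(|Δx|,|Δy|) + 1 = gcd(44,22) + 1 = 22 + 1 = 23.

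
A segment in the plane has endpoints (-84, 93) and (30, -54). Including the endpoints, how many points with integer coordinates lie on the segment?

The number of lattice points on a segment between lattice points is gcd(|Δx|,|Δy|) + 1 = gcd(114,147) + 1 = 3 + 1 = 4.

4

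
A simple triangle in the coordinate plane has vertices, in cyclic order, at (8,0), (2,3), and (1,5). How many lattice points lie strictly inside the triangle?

3

The shoelace formula gives twice the area as |(8·3 − 2·0) + (2·5 − 1·3) + (1·0 − 8·5)| = 9, so the area is 4.5.
Summing gcd(|Δx|,|Δy|) over the edges gives the boundary count: gcd(6,3) + gcd(1,2) + gcd(7,5) = 3+1+1 = 5.
Pick's theorem gives I = A − B/2 + 1 = 4.5 − 5/2 + 1 = 3.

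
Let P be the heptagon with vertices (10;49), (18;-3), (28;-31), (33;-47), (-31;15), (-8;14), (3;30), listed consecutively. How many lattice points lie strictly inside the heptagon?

1690

Using the shoelace formula, 2A = |[10·(-3) − 18·49] + [18·(-31) − 28·(-3)] + [28·(-47) − 33·(-31)] + [33·15 − (-31)·(-47)] + [(-31)·14 − (-8)·15] + [(-8)·30 − 3·14] + [3·49 − 10·30]| = 3390, so the area is 1695.
Summing gcd(|Δx|,|Δy|) over the edges gives the boundary count: gcd(8,52) + gcd(10,28) + gcd(5,16) + gcd(64,62) + gcd(23,1) + gcd(11,16) + gcd(7,19) = 4+2+1+2+1+1+1 = 12.
By Pick's theorem A = I + B/2 − 1, so I = 1695 − 12/2 + 1 = 1690.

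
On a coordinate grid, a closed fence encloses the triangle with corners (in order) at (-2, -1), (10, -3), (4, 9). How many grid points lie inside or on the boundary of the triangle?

The shoelace formula gives twice the area as |((-2)·(-3) − 10·(-1)) + (10·9 − 4·(-3)) + (4·(-1) − (-2)·9)| = 132, so the area is 66.
Summing gcd(|Δx|,|Δy|) over the edges gives the boundary count: gcd(12,2) + gcd(6,12) + gcd(6,10) = 2+6+2 = 10.
Pick's theorem gives I = A − B/2 + 1 = 66 − 10/2 + 1 = 62, so the closed region contains I + B = 62 + 10 = 72 lattice points.

72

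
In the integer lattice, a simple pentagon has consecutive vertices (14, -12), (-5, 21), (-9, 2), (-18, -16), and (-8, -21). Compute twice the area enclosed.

1233

The shoelace formula gives twice the area as |(14·21 − (-5)·(-12)) + ((-5)·2 − (-9)·21) + ((-9)·(-16) − (-18)·2) + ((-18)·(-21) − (-8)·(-16)) + ((-8)·(-12) − 14·(-21))| = 1233, so the area is 616.5.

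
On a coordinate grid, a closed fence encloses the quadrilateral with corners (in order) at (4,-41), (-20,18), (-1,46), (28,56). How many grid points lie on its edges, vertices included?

4

The number of boundary lattice points is Σ gcd(|Δx|,|Δy|) = gcd(24,59) + gcd(19,28) + gcd(29,10) + gcd(24,97) = 1+1+1+1 = 4.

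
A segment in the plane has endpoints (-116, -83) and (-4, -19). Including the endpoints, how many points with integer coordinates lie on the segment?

17

The number of lattice points on a segment between lattice points is gcd(|Δx|,|Δy|) + 1 = gcd(112,64) + 1 = 16 + 1 = 17.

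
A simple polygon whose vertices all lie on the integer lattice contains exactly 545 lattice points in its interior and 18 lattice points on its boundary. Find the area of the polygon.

553

By Pick's theorem, A = I + B/2 − 1 = 545 + 18/2 − 1 = 553.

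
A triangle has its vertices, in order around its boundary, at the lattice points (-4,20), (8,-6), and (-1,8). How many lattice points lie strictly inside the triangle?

31

Using the shoelace formula, 2A = |((-4)·(-6) − 8·20) + (8·8 − (-1)·(-6)) + ((-1)·20 − (-4)·8)| = 66, so the area is 33.
Along each edge there are gcd(|Δx|,|Δy|)+1 lattice points, so counting each shared vertex once the boundary has gcd(12,26) + gcd(9,14) + gcd(3,12) = 2+1+3 = 6.
Pick's theorem gives I = A − B/2 + 1 = 33 − 6/2 + 1 = 31.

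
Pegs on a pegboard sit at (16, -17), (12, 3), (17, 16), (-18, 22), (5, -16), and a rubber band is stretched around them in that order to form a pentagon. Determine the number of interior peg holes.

The shoelace formula gives twice the area as |(16·3 − 12·(-17)) + (12·16 − 17·3) + (17·22 − (-18)·16) + ((-18)·(-16) − 5·22) + (5·(-17) − 16·(-16))| = 1404, so the area is 702.
Along each edge there are gcd(|Δx|,|Δy|)+1 lattice points, so counting each shared vertex once the boundary has gcd(4,20) + gcd(5,13) + gcd(35,6) + gcd(23,38) + gcd(11,1) = 4+1+1+1+1 = 8.
Pick's theorem gives I = A − B/2 + 1 = 702 − 8/2 + 1 = 699.

699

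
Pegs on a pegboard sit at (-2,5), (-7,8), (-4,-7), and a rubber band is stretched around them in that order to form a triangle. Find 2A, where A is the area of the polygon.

The shoelace formula gives twice the area as |[(-2)·8 − (-7)·5] + [(-7)·(-7) − (-4)·8] + [(-4)·5 − (-2)·(-7)]| = 66, so the area is 33.

66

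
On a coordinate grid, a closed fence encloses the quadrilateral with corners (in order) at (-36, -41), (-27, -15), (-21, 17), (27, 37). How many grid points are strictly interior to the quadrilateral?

1172

Using the shoelace formula, 2A = |((-36)·(-15) − (-27)·(-41)) + ((-27)·17 − (-21)·(-15)) + ((-21)·37 − 27·17) + (27·(-41) − (-36)·37)| = 2352, so the area is 1176.
The number of boundary lattice points is Σ gcd(|Δx|,|Δy|) = gcd(9,26) + gcd(6,32) + gcd(48,20) + gcd(63,78) = 1+2+4+3 = 10.
By Pick's theorem A = I + B/2 − 1, so I = 1176 − 10/2 + 1 = 1172.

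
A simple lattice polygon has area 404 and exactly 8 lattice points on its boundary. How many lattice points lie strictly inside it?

From Pick's theorem, I = A − B/2 + 1 = 404 − 8/2 + 1 = 401.

401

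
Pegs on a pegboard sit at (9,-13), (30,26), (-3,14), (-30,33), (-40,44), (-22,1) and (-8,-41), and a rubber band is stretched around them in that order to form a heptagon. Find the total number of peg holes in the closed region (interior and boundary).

1890

Using the shoelace formula, 2A = |(9·26 − 30·(-13)) + (30·14 − (-3)·26) + ((-3)·33 − (-30)·14) + ((-30)·44 − (-40)·33) + ((-40)·1 − (-22)·44) + ((-22)·(-41) − (-8)·1) + ((-8)·(-13) − 9·(-41))| = 3754, so the area is 1877.
The number of boundary lattice points is Σ gcd(|Δx|,|Δy|) = gcd(21,39) + gcd(33,12) + gcd(27,19) + gcd(10,11) + gcd(18,43) + gcd(14,42) + gcd(17,28) = 3+3+1+1+1+14+1 = 24.
Pick's theorem gives I = A − B/2 + 1 = 1877 − 24/2 + 1 = 1866, so the closed region contains I + B = 1866 + 24 = 1890 lattice points.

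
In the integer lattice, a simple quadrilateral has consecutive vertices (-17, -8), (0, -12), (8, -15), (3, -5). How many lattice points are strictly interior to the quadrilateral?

The shoelace formula gives twice the area as |[(-17)·(-12) − 0·(-8)] + [0·(-15) − 8·(-12)] + [8·(-5) − 3·(-15)] + [3·(-8) − (-17)·(-5)]| = 196, so the area is 98.
Along each edge there are gcd(|Δx|,|Δy|)+1 lattice points, so counting each shared vertex once the boundary has gcd(17,4) + gcd(8,3) + gcd(5,10) + gcd(20,3) = 1+1+5+1 = 8.
By Pick's theorem A = I + B/2 − 1, so I = 98 − 8/2 + 1 = 95.

95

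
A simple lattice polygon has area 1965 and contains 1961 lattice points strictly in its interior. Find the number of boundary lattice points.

10

Pick's theorem gives A = I + B/2 − 1, so B = 2(A − I + 1) = 2(1965 − 1961 + 1) = 10.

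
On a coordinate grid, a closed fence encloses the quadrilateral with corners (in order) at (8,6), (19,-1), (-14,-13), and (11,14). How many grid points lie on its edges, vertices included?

The number of boundary lattice points is Σ gcd(|Δx|,|Δy|) = gcd(11,7) + gcd(33,12) + gcd(25,27) + gcd(3,8) = 1+3+1+1 = 6.

6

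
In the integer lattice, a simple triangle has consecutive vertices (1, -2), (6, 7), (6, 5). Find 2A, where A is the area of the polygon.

10

By the shoelace formula, twice the signed area is |(1·7 − 6·(-2)) + (6·5 − 6·7) + (6·(-2) − 1·5)| = 10, so the area is 5.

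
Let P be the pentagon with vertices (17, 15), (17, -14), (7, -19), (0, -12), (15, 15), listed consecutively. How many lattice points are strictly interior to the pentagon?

304

By the shoelace formula, twice the signed area is |(17·(-14) − 17·15) + (17·(-19) − 7·(-14)) + (7·(-12) − 0·(-19)) + (0·15 − 15·(-12)) + (15·15 − 17·15)| = 652, so the area is 326.
The number of boundary lattice points is Σ gcd(|Δx|,|Δy|) = gcd(0,29) + gcd(10,5) + gcd(7,7) + gcd(15,27) + gcd(2,0) = 29+5+7+3+2 = 46.
By Pick's theorem A = I + B/2 − 1, so I = 326 − 46/2 + 1 = 304.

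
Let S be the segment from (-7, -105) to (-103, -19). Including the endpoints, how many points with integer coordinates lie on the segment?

The number of lattice points on a segment between lattice points is gcd(|Δx|,|Δy|) + 1 = gcd(96,86) + 1 = 2 + 1 = 3.

3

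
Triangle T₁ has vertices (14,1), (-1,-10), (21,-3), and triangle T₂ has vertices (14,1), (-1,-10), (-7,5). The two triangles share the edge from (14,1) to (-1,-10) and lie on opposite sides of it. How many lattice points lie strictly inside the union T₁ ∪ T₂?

212

The union is the simple quadrilateral with vertices (14,1), (21,-3), (-1,-10), (-7,5) in order.
The shoelace formula gives twice the area as |(14·(-3) − 21·1) + (21·(-10) − (-1)·(-3)) + ((-1)·5 − (-7)·(-10)) + ((-7)·1 − 14·5)| = 428, so the area is 214.
Summing gcd(|Δx|,|Δy|) over the edges gives the boundary count: gcd(7,4) + gcd(22,7) + gcd(6,15) + gcd(21,4) = 1+1+3+1 = 6.
By Pick's theorem I = A − B/2 + 1 = 214 − 6/2 + 1 = 212.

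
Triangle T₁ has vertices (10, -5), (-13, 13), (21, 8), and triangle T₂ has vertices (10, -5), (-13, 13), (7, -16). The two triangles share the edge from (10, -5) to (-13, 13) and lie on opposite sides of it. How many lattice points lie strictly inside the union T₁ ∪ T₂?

401

The union is the simple quadrilateral with vertices (10, -5), (21, 8), (-13, 13), (7, -16) in order.
By the shoelace formula, twice the signed area is |(10·8 − 21·(-5)) + (21·13 − (-13)·8) + ((-13)·(-16) − 7·13) + (7·(-5) − 10·(-16))| = 804, so the area is 402.
Summing gcd(|Δx|,|Δy|) over the edges gives the boundary count: gcd(11,13) + gcd(34,5) + gcd(20,29) + gcd(3,11) = 1+1+1+1 = 4.
By Pick's theorem I = A − B/2 + 1 = 402 − 4/2 + 1 = 401.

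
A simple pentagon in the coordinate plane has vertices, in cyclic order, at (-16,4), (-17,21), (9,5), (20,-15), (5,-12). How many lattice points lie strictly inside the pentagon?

The shoelace formula gives twice the area as |((-16)·21 − (-17)·4) + ((-17)·5 − 9·21) + (9·(-15) − 20·5) + (20·(-12) − 5·(-15)) + (5·4 − (-16)·(-12))| = 1114, so the area is 557.
Along each edge there are gcd(|Δx|,|Δy|)+1 lattice points, so counting each shared vertex once the boundary has gcd(1,17) + gcd(26,16) + gcd(11,20) + gcd(15,3) + gcd(21,16) = 1+2+1+3+1 = 8.
By Pick's theorem A = I + B/2 − 1, so I = 557 − 8/2 + 1 = 554.

554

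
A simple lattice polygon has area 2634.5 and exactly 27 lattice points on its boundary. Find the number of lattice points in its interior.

2622

From Pick's theorem, I = A − B/2 + 1 = 2634.5 − 27/2 + 1 = 2622.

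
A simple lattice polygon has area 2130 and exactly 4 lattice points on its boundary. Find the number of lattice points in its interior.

From Pick's theorem, I = A − B/2 + 1 = 2130 − 4/2 + 1 = 2129.

2129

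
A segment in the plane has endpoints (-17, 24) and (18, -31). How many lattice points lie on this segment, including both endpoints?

6

The number of lattice points on a segment between lattice points is gcd(|Δx|,|Δy|) + 1 = gcd(35,55) + 1 = 5 + 1 = 6.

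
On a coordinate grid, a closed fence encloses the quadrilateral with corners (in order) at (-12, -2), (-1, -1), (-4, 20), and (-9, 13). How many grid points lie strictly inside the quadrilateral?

141

By the shoelace formula, twice the signed area is |((-12)·(-1) − (-1)·(-2)) + ((-1)·20 − (-4)·(-1)) + ((-4)·13 − (-9)·20) + ((-9)·(-2) − (-12)·13)| = 288, so the area is 144.
Along each edge there are gcd(|Δx|,|Δy|)+1 lattice points, so counting each shared vertex once the boundary has gcd(11,1) + gcd(3,21) + gcd(5,7) + gcd(3,15) = 1+3+1+3 = 8.
Pick's theorem gives I = A − B/2 + 1 = 144 − 8/2 + 1 = 141.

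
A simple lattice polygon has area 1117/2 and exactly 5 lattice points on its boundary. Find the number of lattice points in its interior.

557

From Pick's theorem, I = A − B/2 + 1 = 1117/2 − 5/2 + 1 = 557.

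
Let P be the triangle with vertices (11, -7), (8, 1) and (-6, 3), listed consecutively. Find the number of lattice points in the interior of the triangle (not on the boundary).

52

The shoelace formula gives twice the area as |(11·1 − 8·(-7)) + (8·3 − (-6)·1) + ((-6)·(-7) − 11·3)| = 106, so the area is 53.
Summing gcd(|Δx|,|Δy|) over the edges gives the boundary count: gcd(3,8) + gcd(14,2) + gcd(17,10) = 1+2+1 = 4.
By Pick's theorem A = I + B/2 − 1, so I = 53 − 4/2 + 1 = 52.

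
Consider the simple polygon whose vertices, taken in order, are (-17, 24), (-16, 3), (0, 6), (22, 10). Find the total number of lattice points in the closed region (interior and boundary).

405

Using the shoelace formula, 2A = |[(-17)·3 − (-16)·24] + [(-16)·6 − 0·3] + [0·10 − 22·6] + [22·24 − (-17)·10]| = 803, so the area is 803/2.
The number of boundary lattice points is Σ gcd(|Δx|,|Δy|) = gcd(1,21) + gcd(16,3) + gcd(22,4) + gcd(39,14) = 1+1+2+1 = 5.
Pick's theorem gives I = A − B/2 + 1 = 803/2 − 5/2 + 1 = 400, so the closed region contains I + B = 400 + 5 = 405 lattice points.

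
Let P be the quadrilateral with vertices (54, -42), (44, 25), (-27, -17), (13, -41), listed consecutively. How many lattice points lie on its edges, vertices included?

Along each edge there are gcd(|Δx|,|Δy|)+1 lattice points, so counting each shared vertex once the boundary has gcd(10,67) + gcd(71,42) + gcd(40,24) + gcd(41,1) = 1+1+8+1 = 11.

11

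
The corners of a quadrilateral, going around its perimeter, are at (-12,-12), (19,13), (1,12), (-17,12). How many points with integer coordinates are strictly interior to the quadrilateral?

416

Using the shoelace formula, 2A = |((-12)·13 − 19·(-12)) + (19·12 − 1·13) + (1·12 − (-17)·12) + ((-17)·(-12) − (-12)·12)| = 851, so the area is 851/2.
Summing gcd(|Δx|,|Δy|) over the edges gives the boundary count: gcd(31,25) + gcd(18,1) + gcd(18,0) + gcd(5,24) = 1+1+18+1 = 21.
By Pick's theorem A = I + B/2 − 1, so I = 851/2 − 21/2 + 1 = 416.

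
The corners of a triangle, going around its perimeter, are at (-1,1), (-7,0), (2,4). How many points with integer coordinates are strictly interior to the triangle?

By the shoelace formula, twice the signed area is |((-1)·0 − (-7)·1) + ((-7)·4 − 2·0) + (2·1 − (-1)·4)| = 15, so the area is 15/2.
The number of boundary lattice points is Σ gcd(|Δx|,|Δy|) = gcd(6,1) + gcd(9,4) + gcd(3,3) = 1+1+3 = 5.
By Pick's theorem A = I + B/2 − 1, so I = 15/2 − 5/2 + 1 = 6.

6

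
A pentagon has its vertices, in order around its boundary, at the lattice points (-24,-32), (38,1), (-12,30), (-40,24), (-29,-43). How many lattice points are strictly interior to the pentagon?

2782

By the shoelace formula, twice the signed area is |((-24)·1 − 38·(-32)) + (38·30 − (-12)·1) + ((-12)·24 − (-40)·30) + ((-40)·(-43) − (-29)·24) + ((-29)·(-32) − (-24)·(-43))| = 5568, so the area is 2784.
The number of boundary lattice points is Σ gcd(|Δx|,|Δy|) = gcd(62,33) + gcd(50,29) + gcd(28,6) + gcd(11,67) + gcd(5,11) = 1+1+2+1+1 = 6.
Pick's theorem gives I = A − B/2 + 1 = 2784 − 6/2 + 1 = 2782.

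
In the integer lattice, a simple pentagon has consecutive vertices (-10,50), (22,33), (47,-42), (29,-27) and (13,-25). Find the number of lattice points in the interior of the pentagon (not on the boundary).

1950

By the shoelace formula, twice the signed area is |[(-10)·33 − 22·50] + [22·(-42) − 47·33] + [47·(-27) − 29·(-42)] + [29·(-25) − 13·(-27)] + [13·50 − (-10)·(-25)]| = 3930, so the area is 1965.
Summing gcd(|Δx|,|Δy|) over the edges gives the boundary count: gcd(32,17) + gcd(25,75) + gcd(18,15) + gcd(16,2) + gcd(23,75) = 1+25+3+2+1 = 32.
By Pick's theorem A = I + B/2 − 1, so I = 1965 − 32/2 + 1 = 1950.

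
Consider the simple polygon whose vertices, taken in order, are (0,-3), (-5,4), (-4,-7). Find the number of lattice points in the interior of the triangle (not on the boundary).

22

The shoelace formula gives twice the area as |(0·4 − (-5)·(-3)) + ((-5)·(-7) − (-4)·4) + ((-4)·(-3) − 0·(-7))| = 48, so the area is 24.
Summing gcd(|Δx|,|Δy|) over the edges gives the boundary count: gcd(5,7) + gcd(1,11) + gcd(4,4) = 1+1+4 = 6.
By Pick's theorem A = I + B/2 − 1, so I = 24 − 6/2 + 1 = 22.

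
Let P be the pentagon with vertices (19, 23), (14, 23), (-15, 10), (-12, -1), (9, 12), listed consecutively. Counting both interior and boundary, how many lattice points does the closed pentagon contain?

By the shoelace formula, twice the signed area is |(19·23 − 14·23) + (14·10 − (-15)·23) + ((-15)·(-1) − (-12)·10) + ((-12)·12 − 9·(-1)) + (9·23 − 19·12)| = 579, so the area is 289.5.
Summing gcd(|Δx|,|Δy|) over the edges gives the boundary count: gcd(5,0) + gcd(29,13) + gcd(3,11) + gcd(21,13) + gcd(10,11) = 5+1+1+1+1 = 9.
Pick's theorem gives I = A − B/2 + 1 = 289.5 − 9/2 + 1 = 286, so the closed region contains I + B = 286 + 9 = 295 lattice points.

295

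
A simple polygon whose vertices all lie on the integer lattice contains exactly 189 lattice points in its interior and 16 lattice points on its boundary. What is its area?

196

By Pick's theorem, A = I + B/2 − 1 = 189 + 16/2 − 1 = 196.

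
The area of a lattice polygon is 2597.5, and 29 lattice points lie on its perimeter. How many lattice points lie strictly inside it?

Pick's theorem A = I + B/2 − 1 rearranges to I = A − B/2 + 1 = 2597.5 − 29/2 + 1 = 2584.

2584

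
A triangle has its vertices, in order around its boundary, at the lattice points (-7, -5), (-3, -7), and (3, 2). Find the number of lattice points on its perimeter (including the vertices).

6

The number of boundary lattice points is Σ gcd(|Δx|,|Δy|) = gcd(4,2) + gcd(6,9) + gcd(10,7) = 2+3+1 = 6.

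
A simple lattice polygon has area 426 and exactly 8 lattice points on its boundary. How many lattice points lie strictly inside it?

423

From Pick's theorem, I = A − B/2 + 1 = 426 − 8/2 + 1 = 423.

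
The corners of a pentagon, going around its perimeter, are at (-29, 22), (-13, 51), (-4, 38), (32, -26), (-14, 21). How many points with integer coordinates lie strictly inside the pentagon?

990

By the shoelace formula, twice the signed area is |[(-29)·51 − (-13)·22] + [(-13)·38 − (-4)·51] + [(-4)·(-26) − 32·38] + [32·21 − (-14)·(-26)] + [(-14)·22 − (-29)·21]| = 1986, so the area is 993.
Summing gcd(|Δx|,|Δy|) over the edges gives the boundary count: gcd(16,29) + gcd(9,13) + gcd(36,64) + gcd(46,47) + gcd(15,1) = 1+1+4+1+1 = 8.
By Pick's theorem A = I + B/2 − 1, so I = 993 − 8/2 + 1 = 990.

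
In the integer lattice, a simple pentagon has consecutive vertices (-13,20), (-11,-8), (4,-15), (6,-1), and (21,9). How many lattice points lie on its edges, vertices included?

11

The number of boundary lattice points is Σ gcd(|Δx|,|Δy|) = gcd(2,28) + gcd(15,7) + gcd(2,14) + gcd(15,10) + gcd(34,11) = 2+1+2+5+1 = 11.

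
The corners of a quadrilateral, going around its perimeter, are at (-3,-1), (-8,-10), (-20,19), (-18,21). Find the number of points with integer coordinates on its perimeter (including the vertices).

5

The number of boundary lattice points is Σ gcd(|Δx|,|Δy|) = gcd(5,9) + gcd(12,29) + gcd(2,2) + gcd(15,22) = 1+1+2+1 = 5.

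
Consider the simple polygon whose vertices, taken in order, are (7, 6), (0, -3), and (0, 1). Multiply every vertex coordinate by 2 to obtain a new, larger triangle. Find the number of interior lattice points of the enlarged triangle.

Using the shoelace formula, 2A = |(7·(-3) − 0·6) + (0·1 − 0·(-3)) + (0·6 − 7·1)| = 28, so the area is 14.
The number of boundary lattice points is Σ gcd(|Δx|,|Δy|) = gcd(7,9) + gcd(0,4) + gcd(7,5) = 1+4+1 = 6.
Scaling by 2 multiplies the area by 2² = 4 (so the new area is 56) and multiplies the boundary lattice-point count by 2, giving 12.
By Pick's theorem, the interior count of the dilated polygon is 56 − 12/2 + 1 = 51.

51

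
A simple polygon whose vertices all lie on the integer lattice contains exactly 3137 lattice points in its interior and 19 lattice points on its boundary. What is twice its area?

6291

By Pick's theorem, A = I + B/2 − 1 = 3137 + 19/2 − 1 = 6291/2.
Hence 2A = 6291.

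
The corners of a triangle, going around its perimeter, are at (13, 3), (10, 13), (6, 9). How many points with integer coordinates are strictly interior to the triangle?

24

By the shoelace formula, twice the signed area is |(13·13 − 10·3) + (10·9 − 6·13) + (6·3 − 13·9)| = 52, so the area is 26.
The number of boundary lattice points is Σ gcd(|Δx|,|Δy|) = gcd(3,10) + gcd(4,4) + gcd(7,6) = 1+4+1 = 6.
Pick's theorem gives I = A − B/2 + 1 = 26 − 6/2 + 1 = 24.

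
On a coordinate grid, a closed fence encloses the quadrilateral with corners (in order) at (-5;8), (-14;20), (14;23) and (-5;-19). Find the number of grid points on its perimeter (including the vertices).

The number of boundary lattice points is Σ gcd(|Δx|,|Δy|) = gcd(9,12) + gcd(28,3) + gcd(19,42) + gcd(0,27) = 3+1+1+27 = 32.

32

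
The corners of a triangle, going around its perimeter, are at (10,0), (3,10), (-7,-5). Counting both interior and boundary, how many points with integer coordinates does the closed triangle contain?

Using the shoelace formula, 2A = |(10·10 − 3·0) + (3·(-5) − (-7)·10) + ((-7)·0 − 10·(-5))| = 205, so the area is 205/2.
Along each edge there are gcd(|Δx|,|Δy|)+1 lattice points, so counting each shared vertex once the boundary has gcd(7,10) + gcd(10,15) + gcd(17,5) = 1+5+1 = 7.
Pick's theorem gives I = A − B/2 + 1 = 205/2 − 7/2 + 1 = 100, so the closed region contains I + B = 100 + 7 = 107 lattice points.

107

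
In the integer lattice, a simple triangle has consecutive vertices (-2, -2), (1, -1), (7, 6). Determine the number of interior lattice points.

7

Using the shoelace formula, 2A = |[(-2)·(-1) − 1·(-2)] + [1·6 − 7·(-1)] + [7·(-2) − (-2)·6]| = 15, so the area is 7.5.
Along each edge there are gcd(|Δx|,|Δy|)+1 lattice points, so counting each shared vertex once the boundary has gcd(3,1) + gcd(6,7) + gcd(9,8) = 1+1+1 = 3.
Pick's theorem gives I = A − B/2 + 1 = 7.5 − 3/2 + 1 = 7.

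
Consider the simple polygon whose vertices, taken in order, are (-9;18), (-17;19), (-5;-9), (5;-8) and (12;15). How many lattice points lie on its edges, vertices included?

10

Summing gcd(|Δx|,|Δy|) over the edges gives the boundary count: gcd(8,1) + gcd(12,28) + gcd(10,1) + gcd(7,23) + gcd(21,3) = 1+4+1+1+3 = 10.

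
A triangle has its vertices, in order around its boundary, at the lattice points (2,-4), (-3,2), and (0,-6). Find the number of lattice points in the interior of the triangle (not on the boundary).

10

The shoelace formula gives twice the area as |(2·2 − (-3)·(-4)) + ((-3)·(-6) − 0·2) + (0·(-4) − 2·(-6))| = 22, so the area is 11.
Along each edge there are gcd(|Δx|,|Δy|)+1 lattice points, so counting each shared vertex once the boundary has gcd(5,6) + gcd(3,8) + gcd(2,2) = 1+1+2 = 4.
By Pick's theorem A = I + B/2 − 1, so I = 11 − 4/2 + 1 = 10.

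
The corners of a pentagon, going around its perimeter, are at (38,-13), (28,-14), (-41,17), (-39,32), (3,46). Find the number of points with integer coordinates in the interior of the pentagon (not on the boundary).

2288

Using the shoelace formula, 2A = |(38·(-14) − 28·(-13)) + (28·17 − (-41)·(-14)) + ((-41)·32 − (-39)·17) + ((-39)·46 − 3·32) + (3·(-13) − 38·46)| = 4592, so the area is 2296.
The number of boundary lattice points is Σ gcd(|Δx|,|Δy|) = gcd(10,1) + gcd(69,31) + gcd(2,15) + gcd(42,14) + gcd(35,59) = 1+1+1+14+1 = 18.
Pick's theorem gives I = A − B/2 + 1 = 2296 − 18/2 + 1 = 2288.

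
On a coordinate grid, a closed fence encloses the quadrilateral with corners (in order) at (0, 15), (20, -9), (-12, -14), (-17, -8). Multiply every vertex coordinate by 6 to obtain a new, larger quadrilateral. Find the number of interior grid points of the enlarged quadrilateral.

By the shoelace formula, twice the signed area is |[0·(-9) − 20·15] + [20·(-14) − (-12)·(-9)] + [(-12)·(-8) − (-17)·(-14)] + [(-17)·15 − 0·(-8)]| = 1085, so the area is 1085/2.
Summing gcd(|Δx|,|Δy|) over the edges gives the boundary count: gcd(20,24) + gcd(32,5) + gcd(5,6) + gcd(17,23) = 4+1+1+1 = 7.
Scaling by 6 multiplies the area by 6² = 36 (so the new area is 19530) and multiplies the boundary lattice-point count by 6, giving 42.
By Pick's theorem, the interior count of the dilated polygon is 19530 − 42/2 + 1 = 19510.

19510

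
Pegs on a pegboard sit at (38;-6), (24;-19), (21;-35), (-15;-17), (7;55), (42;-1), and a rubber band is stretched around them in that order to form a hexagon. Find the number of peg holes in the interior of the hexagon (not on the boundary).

2555

By the shoelace formula, twice the signed area is |[38·(-19) − 24·(-6)] + [24·(-35) − 21·(-19)] + [21·(-17) − (-15)·(-35)] + [(-15)·55 − 7·(-17)] + [7·(-1) − 42·55] + [42·(-6) − 38·(-1)]| = 5138, so the area is 2569.
The number of boundary lattice points is Σ gcd(|Δx|,|Δy|) = gcd(14,13) + gcd(3,16) + gcd(36,18) + gcd(22,72) + gcd(35,56) + gcd(4,5) = 1+1+18+2+7+1 = 30.
Pick's theorem gives I = A − B/2 + 1 = 2569 − 30/2 + 1 = 2555.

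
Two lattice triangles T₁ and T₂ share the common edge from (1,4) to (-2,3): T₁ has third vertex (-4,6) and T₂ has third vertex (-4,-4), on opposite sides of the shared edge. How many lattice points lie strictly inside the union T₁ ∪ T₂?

14

The union is the simple quadrilateral with vertices (1,4), (-4,6), (-2,3), (-4,-4) in order.
The shoelace formula gives twice the area as |(1·6 − (-4)·4) + ((-4)·3 − (-2)·6) + ((-2)·(-4) − (-4)·3) + ((-4)·4 − 1·(-4))| = 30, so the area is 15.
Summing gcd(|Δx|,|Δy|) over the edges gives the boundary count: gcd(5,2) + gcd(2,3) + gcd(2,7) + gcd(5,8) = 1+1+1+1 = 4.
By Pick's theorem I = A − B/2 + 1 = 15 − 4/2 + 1 = 14.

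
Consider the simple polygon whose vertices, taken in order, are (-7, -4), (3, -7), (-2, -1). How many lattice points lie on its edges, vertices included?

Summing gcd(|Δx|,|Δy|) over the edges gives the boundary count: gcd(10,3) + gcd(5,6) + gcd(5,3) = 1+1+1 = 3.

3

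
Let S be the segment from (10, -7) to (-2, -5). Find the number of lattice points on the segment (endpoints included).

The number of lattice points on a segment between lattice points is gcd(|Δx|,|Δy|) + 1 = gcd(12,2) + 1 = 2 + 1 = 3.

3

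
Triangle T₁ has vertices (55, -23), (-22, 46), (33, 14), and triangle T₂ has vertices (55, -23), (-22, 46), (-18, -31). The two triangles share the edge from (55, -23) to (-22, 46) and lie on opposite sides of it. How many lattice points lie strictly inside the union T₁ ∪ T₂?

3491

The union is the simple quadrilateral with vertices (55, -23), (33, 14), (-22, 46), (-18, -31) in order.
The shoelace formula gives twice the area as |[55·14 − 33·(-23)] + [33·46 − (-22)·14] + [(-22)·(-31) − (-18)·46] + [(-18)·(-23) − 55·(-31)]| = 6984, so the area is 3492.
The number of boundary lattice points is Σ gcd(|Δx|,|Δy|) = gcd(22,37) + gcd(55,32) + gcd(4,77) + gcd(73,8) = 1+1+1+1 = 4.
By Pick's theorem I = A − B/2 + 1 = 3492 − 4/2 + 1 = 3491.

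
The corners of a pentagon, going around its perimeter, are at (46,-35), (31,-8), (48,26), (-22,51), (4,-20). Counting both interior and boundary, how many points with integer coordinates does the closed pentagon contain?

2987

By the shoelace formula, twice the signed area is |(46·(-8) − 31·(-35)) + (31·26 − 48·(-8)) + (48·51 − (-22)·26) + ((-22)·(-20) − 4·51) + (4·(-35) − 46·(-20))| = 5943, so the area is 2971.5.
Summing gcd(|Δx|,|Δy|) over the edges gives the boundary count: gcd(15,27) + gcd(17,34) + gcd(70,25) + gcd(26,71) + gcd(42,15) = 3+17+5+1+3 = 29.
Pick's theorem gives I = A − B/2 + 1 = 2971.5 − 29/2 + 1 = 2958, so the closed region contains I + B = 2958 + 29 = 2987 lattice points.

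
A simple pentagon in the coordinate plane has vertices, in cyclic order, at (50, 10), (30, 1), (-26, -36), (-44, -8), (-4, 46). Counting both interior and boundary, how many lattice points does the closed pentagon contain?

3551

By the shoelace formula, twice the signed area is |(50·1 − 30·10) + (30·(-36) − (-26)·1) + ((-26)·(-8) − (-44)·(-36)) + ((-44)·46 − (-4)·(-8)) + ((-4)·10 − 50·46)| = 7076, so the area is 3538.
The number of boundary lattice points is Σ gcd(|Δx|,|Δy|) = gcd(20,9) + gcd(56,37) + gcd(18,28) + gcd(40,54) + gcd(54,36) = 1+1+2+2+18 = 24.
Pick's theorem gives I = A − B/2 + 1 = 3538 − 24/2 + 1 = 3527, so the closed region contains I + B = 3527 + 24 = 3551 lattice points.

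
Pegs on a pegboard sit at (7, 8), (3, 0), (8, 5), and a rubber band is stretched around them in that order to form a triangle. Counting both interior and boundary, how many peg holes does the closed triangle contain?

16

The shoelace formula gives twice the area as |[7·0 − 3·8] + [3·5 − 8·0] + [8·8 − 7·5]| = 20, so the area is 10.
Summing gcd(|Δx|,|Δy|) over the edges gives the boundary count: gcd(4,8) + gcd(5,5) + gcd(1,3) = 4+5+1 = 10.
Pick's theorem gives I = A − B/2 + 1 = 10 − 10/2 + 1 = 6, so the closed region contains I + B = 6 + 10 = 16 lattice points.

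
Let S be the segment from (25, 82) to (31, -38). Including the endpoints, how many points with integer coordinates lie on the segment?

7

The number of lattice points on a segment between lattice points is gcd(|Δx|,|Δy|) + 1 = gcd(6,120) + 1 = 6 + 1 = 7.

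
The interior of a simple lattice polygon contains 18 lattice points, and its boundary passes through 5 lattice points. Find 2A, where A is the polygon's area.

39

Pick's theorem states A = I + B/2 − 1, so A = 18 + 5/2 − 1 = 39/2.
Hence 2A = 39.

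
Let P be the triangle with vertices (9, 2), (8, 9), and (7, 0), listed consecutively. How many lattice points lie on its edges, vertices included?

The number of boundary lattice points is Σ gcd(|Δx|,|Δy|) = gcd(1,7) + gcd(1,9) + gcd(2,2) = 1+1+2 = 4.

4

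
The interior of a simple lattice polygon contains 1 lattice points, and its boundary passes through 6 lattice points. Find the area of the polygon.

By Pick's theorem, A = I + B/2 − 1 = 1 + 6/2 − 1 = 3.

3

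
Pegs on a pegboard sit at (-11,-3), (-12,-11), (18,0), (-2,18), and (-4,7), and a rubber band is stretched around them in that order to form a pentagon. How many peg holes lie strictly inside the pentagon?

375

By the shoelace formula, twice the signed area is |((-11)·(-11) − (-12)·(-3)) + ((-12)·0 − 18·(-11)) + (18·18 − (-2)·0) + ((-2)·7 − (-4)·18) + ((-4)·(-3) − (-11)·7)| = 754, so the area is 377.
Along each edge there are gcd(|Δx|,|Δy|)+1 lattice points, so counting each shared vertex once the boundary has gcd(1,8) + gcd(30,11) + gcd(20,18) + gcd(2,11) + gcd(7,10) = 1+1+2+1+1 = 6.
By Pick's theorem A = I + B/2 − 1, so I = 377 − 6/2 + 1 = 375.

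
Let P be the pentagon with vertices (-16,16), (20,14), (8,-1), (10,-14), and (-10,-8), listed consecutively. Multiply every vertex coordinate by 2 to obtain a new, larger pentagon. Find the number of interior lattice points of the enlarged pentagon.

2559

The shoelace formula gives twice the area as |[(-16)·14 − 20·16] + [20·(-1) − 8·14] + [8·(-14) − 10·(-1)] + [10·(-8) − (-10)·(-14)] + [(-10)·16 − (-16)·(-8)]| = 1286, so the area is 643.
Summing gcd(|Δx|,|Δy|) over the edges gives the boundary count: gcd(36,2) + gcd(12,15) + gcd(2,13) + gcd(20,6) + gcd(6,24) = 2+3+1+2+6 = 14.
Scaling by 2 multiplies the area by 2² = 4 (so the new area is 2572) and multiplies the boundary lattice-point count by 2, giving 28.
By Pick's theorem, the interior count of the dilated polygon is 2572 − 28/2 + 1 = 2559.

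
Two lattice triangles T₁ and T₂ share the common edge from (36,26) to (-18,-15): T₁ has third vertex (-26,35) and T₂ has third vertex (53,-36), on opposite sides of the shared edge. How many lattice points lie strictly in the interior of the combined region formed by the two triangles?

3535

The union is the simple quadrilateral with vertices (36,26), (-26,35), (-18,-15), (53,-36) in order.
Using the shoelace formula, 2A = |[36·35 − (-26)·26] + [(-26)·(-15) − (-18)·35] + [(-18)·(-36) − 53·(-15)] + [53·26 − 36·(-36)]| = 7073, so the area is 3536.5.
The number of boundary lattice points is Σ gcd(|Δx|,|Δy|) = gcd(62,9) + gcd(8,50) + gcd(71,21) + gcd(17,62) = 1+2+1+1 = 5.
By Pick's theorem I = A − B/2 + 1 = 3536.5 − 5/2 + 1 = 3535.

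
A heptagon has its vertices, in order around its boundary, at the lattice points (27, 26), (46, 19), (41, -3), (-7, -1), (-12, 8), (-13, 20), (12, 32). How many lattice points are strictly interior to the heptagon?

1533

Using the shoelace formula, 2A = |(27·19 − 46·26) + (46·(-3) − 41·19) + (41·(-1) − (-7)·(-3)) + ((-7)·8 − (-12)·(-1)) + ((-12)·20 − (-13)·8) + ((-13)·32 − 12·20) + (12·26 − 27·32)| = 3074, so the area is 1537.
Along each edge there are gcd(|Δx|,|Δy|)+1 lattice points, so counting each shared vertex once the boundary has gcd(19,7) + gcd(5,22) + gcd(48,2) + gcd(5,9) + gcd(1,12) + gcd(25,12) + gcd(15,6) = 1+1+2+1+1+1+3 = 10.
By Pick's theorem A = I + B/2 − 1, so I = 1537 − 10/2 + 1 = 1533.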